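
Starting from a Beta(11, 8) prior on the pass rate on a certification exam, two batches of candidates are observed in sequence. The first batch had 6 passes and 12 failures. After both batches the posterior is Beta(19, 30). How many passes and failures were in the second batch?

Sequential conjugate updates are equivalent to a single update on the pooled data, so total successes = posterior α − prior α and total failures = posterior β − prior β.
Total across both batches: 19−11=8 passes, 30−8=22 failures.
Subtract the first batch: 8−6=2 passes and 22−12=10 failures.

2 passes and 10 failures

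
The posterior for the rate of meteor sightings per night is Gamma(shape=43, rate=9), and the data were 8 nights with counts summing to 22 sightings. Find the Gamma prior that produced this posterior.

A Gamma(α, β) prior (rate parametrization) on a Poisson rate with n observations summing to S gives posterior Gamma(α+S, β+n).
So α = 43 − 22 = 21 and β = 9 − 8 = 1.

Gamma(shape=21, rate=1)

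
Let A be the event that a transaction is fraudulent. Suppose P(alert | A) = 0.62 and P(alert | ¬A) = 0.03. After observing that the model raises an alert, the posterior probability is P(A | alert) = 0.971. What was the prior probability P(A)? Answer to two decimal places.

In odds form, posterior odds = prior odds × likelihood ratio, so prior odds = posterior odds ÷ LR.
Posterior odds = 0.971/(1−0.971) = 33.4828. LR = 0.62/0.03 = 20.6667.
Prior odds = 33.4828/20.6667 = 1.6201, so P(A) = 1.6201/(1+1.6201) ≈ 0.62.

P(A) = 0.62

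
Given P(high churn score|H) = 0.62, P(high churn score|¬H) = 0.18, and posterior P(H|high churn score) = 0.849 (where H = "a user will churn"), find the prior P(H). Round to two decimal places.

P(H) = 0.62

Bayes' rule in odds form gives O(H|E) = O(H)·[P(E|H)/P(E|¬H)], hence O(H) = O(H|E)/LR.
Posterior odds = 0.849/(1−0.849) = 5.6225. LR = 0.62/0.18 = 3.4444.
Prior odds = 5.6225/3.4444 = 1.6324, so P(H) = 1.6324/(1+1.6324) ≈ 0.62.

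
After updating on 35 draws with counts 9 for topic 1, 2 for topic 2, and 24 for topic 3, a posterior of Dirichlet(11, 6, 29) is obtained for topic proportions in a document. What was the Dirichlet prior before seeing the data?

Dirichlet(2, 4, 5)

For a Dirichlet(α) prior with multinomial counts c, the posterior is Dirichlet(α + c) componentwise.
Subtract each count from the matching posterior parameter: 11−9=2, 6−2=4, 29−24=5.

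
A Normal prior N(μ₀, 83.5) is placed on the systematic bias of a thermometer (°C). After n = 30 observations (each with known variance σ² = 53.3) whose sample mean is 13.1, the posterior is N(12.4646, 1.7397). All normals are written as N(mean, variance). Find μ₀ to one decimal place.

μ₀ = -17.4

The posterior mean is a precision-weighted average: μ_n = (τ₀μ₀ + τ_data·x̄)/(τ₀+τ_data), with τ₀=1/σ₀² and τ_data=n/σ².
Here τ₀ = 1/83.5 = 0.011976 and τ_data = 30/53.3 = 0.562852, so τ_n = 0.574828.
Rearranging for μ₀: μ₀ = (μ_n·τ_n − τ_data·x̄)/τ₀ = (12.4646·0.574828 − 0.562852·13.1) / 0.011976 = -0.208360/0.011976 ≈ -17.4.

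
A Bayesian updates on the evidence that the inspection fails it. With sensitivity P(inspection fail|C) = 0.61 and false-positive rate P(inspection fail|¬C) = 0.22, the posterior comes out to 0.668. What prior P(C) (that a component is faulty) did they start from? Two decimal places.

P(C) = 0.42

Bayes' rule in odds form gives O(C|E) = O(C)·[P(E|C)/P(E|¬C)], hence O(C) = O(C|E)/LR.
Posterior odds = 0.668/(1−0.668) = 2.0120. LR = 0.61/0.22 = 2.7727.
Prior odds = 2.0120/2.7727 = 0.7256, so P(C) = 0.7256/(1+0.7256) ≈ 0.42.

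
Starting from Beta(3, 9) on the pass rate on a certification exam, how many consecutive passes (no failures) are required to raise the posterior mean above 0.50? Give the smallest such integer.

k = 7

After k passes and 0 failures the posterior is Beta(3+k, 9), with mean (3+k)/(3+9+k).
Set (3+k)/(12+k) > 0.50 and solve: k > (0.50·12 − 3)/(1 − 0.50) = 6.000.
The smallest integer exceeding 6.000 is 7.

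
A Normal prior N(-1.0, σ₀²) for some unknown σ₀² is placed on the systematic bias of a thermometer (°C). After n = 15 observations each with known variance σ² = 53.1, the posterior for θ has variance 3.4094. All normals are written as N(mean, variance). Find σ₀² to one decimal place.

For the Normal–Normal model with known σ², precisions add: τ_n = τ₀ + n/σ².
So 1/σ₀² = 1/3.4094 − 15/53.1 = 0.293307 − 0.282486 = 0.010821.
Hence σ₀² = 1/0.010821 ≈ 92.4.

σ₀² = 92.4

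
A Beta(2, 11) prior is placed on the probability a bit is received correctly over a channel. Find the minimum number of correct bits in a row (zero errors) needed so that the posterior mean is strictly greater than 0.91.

After k correct bits and 0 errors the posterior is Beta(2+k, 11), with mean (2+k)/(2+11+k).
Set (2+k)/(13+k) > 0.91 and solve: k > (0.91·13 − 2)/(1 − 0.91) = 109.222.
The smallest integer exceeding 109.222 is 110, and checking k=110: (112)/(123) = 0.9106 > 0.91.

k = 110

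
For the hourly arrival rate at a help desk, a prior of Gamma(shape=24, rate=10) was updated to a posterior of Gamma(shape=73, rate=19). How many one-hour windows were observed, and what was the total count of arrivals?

A Gamma(α, β) prior (rate parametrization) on a Poisson rate with n observations summing to S gives posterior Gamma(α+S, β+n).
Matching: Σxᵢ = 73 − 24 = 49 and n = 19 − 10 = 9.

n = 9 one-hour windows with total 49 arrivals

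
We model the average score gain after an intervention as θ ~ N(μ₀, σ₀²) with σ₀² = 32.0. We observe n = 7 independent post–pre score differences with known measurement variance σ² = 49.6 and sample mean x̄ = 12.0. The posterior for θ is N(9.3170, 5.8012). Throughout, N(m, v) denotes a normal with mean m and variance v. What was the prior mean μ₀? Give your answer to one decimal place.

μ₀ = -2.8

With known observation variance, the Normal–Normal posterior has precision τ_n = τ₀ + n/σ² and mean μ_n = (τ₀μ₀ + (n/σ²)x̄)/τ_n.
Here τ₀ = 1/32.0 = 0.031250 and τ_data = 7/49.6 = 0.141129, so τ_n = 0.172379.
Rearranging for μ₀: μ₀ = (μ_n·τ_n − τ_data·x̄)/τ₀ = (9.3170·0.172379 − 0.141129·12.0) / 0.031250 = -0.087493/0.031250 ≈ -2.8.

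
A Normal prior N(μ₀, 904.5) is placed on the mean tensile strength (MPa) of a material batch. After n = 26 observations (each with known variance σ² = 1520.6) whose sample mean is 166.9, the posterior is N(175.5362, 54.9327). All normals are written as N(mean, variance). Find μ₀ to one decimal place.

With known observation variance, the Normal–Normal posterior has precision τ_n = τ₀ + n/σ² and mean μ_n = (τ₀μ₀ + (n/σ²)x̄)/τ_n.
Here τ₀ = 1/904.5 = 0.001106 and τ_data = 26/1520.6 = 0.017099, so τ_n = 0.018205.
Rearranging for μ₀: μ₀ = (μ_n·τ_n − τ_data·x̄)/τ₀ = (175.5362·0.018205 − 0.017099·166.9) / 0.001106 = 0.341813/0.001106 ≈ 309.1.

μ₀ = 309.1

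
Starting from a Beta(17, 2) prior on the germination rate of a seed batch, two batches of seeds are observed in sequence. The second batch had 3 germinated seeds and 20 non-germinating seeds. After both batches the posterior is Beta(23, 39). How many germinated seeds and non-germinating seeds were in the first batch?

3 germinated seeds and 17 non-germinating seeds

Because Beta–binomial updating is additive in the counts, the combined data contributed (α_post−α_prior, β_post−β_prior) successes and failures.
Total across both batches: 23−17=6 germinated seeds, 39−2=37 non-germinating seeds.
Subtract the second batch: 6−3=3 germinated seeds and 37−20=17 non-germinating seeds.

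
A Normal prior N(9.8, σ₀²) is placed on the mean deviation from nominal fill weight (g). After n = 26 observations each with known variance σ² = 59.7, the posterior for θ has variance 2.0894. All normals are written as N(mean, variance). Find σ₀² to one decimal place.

σ₀² = 23.2

For the Normal–Normal model with known σ², precisions add: τ_n = τ₀ + n/σ².
So 1/σ₀² = 1/2.0894 − 26/59.7 = 0.478606 − 0.435511 = 0.043095.
Hence σ₀² = 1/0.043095 ≈ 23.2.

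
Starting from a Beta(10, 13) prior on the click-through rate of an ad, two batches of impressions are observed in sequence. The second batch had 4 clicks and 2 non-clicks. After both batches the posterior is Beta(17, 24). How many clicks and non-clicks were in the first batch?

3 clicks and 9 non-clicks

Because Beta–binomial updating is additive in the counts, the combined data contributed (α_post−α_prior, β_post−β_prior) successes and failures.
Total across both batches: 17−10=7 clicks, 24−13=11 non-clicks.
Subtract the second batch: 7−4=3 clicks and 11−2=9 non-clicks.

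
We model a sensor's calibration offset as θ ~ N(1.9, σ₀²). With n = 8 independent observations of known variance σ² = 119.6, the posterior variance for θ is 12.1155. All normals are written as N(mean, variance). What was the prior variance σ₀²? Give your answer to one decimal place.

σ₀² = 63.9

For the Normal–Normal model with known σ², precisions add: τ_n = τ₀ + n/σ².
So 1/σ₀² = 1/12.1155 − 8/119.6 = 0.082539 − 0.066890 = 0.015649.
Hence σ₀² = 1/0.015649 ≈ 63.9.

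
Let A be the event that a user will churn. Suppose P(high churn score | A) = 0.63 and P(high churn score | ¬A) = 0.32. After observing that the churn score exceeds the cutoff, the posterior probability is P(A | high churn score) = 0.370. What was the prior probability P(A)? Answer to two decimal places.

P(A) = 0.23

In odds form, posterior odds = prior odds × likelihood ratio, so prior odds = posterior odds ÷ LR.
Posterior odds = 0.370/(1−0.370) = 0.5873. LR = 0.63/0.32 = 1.9688.
Prior odds = 0.5873/1.9688 = 0.2983, so P(A) = 0.2983/(1+0.2983) ≈ 0.23.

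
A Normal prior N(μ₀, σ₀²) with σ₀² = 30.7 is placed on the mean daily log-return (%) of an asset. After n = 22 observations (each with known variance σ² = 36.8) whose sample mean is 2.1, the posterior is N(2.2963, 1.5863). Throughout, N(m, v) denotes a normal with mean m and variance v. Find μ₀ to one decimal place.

The posterior mean is a precision-weighted average: μ_n = (τ₀μ₀ + τ_data·x̄)/(τ₀+τ_data), with τ₀=1/σ₀² and τ_data=n/σ².
Here τ₀ = 1/30.7 = 0.032573 and τ_data = 22/36.8 = 0.597826, so τ_n = 0.630399.
Rearranging for μ₀: μ₀ = (μ_n·τ_n − τ_data·x̄)/τ₀ = (2.2963·0.630399 − 0.597826·2.1) / 0.032573 = 0.192151/0.032573 ≈ 5.9.

μ₀ = 5.9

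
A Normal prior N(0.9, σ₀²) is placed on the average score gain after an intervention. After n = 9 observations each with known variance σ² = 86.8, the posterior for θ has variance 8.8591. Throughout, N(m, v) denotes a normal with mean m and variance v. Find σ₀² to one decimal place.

σ₀² = 108.8

Posterior precision equals prior precision plus data precision: 1/σ_n² = 1/σ₀² + n/σ².
So 1/σ₀² = 1/8.8591 − 9/86.8 = 0.112878 − 0.103687 = 0.009191.
Hence σ₀² = 1/0.009191 ≈ 108.8.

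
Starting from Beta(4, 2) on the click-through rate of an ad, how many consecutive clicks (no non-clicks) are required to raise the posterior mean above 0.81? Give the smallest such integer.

k = 5

After k clicks and 0 non-clicks the posterior is Beta(4+k, 2), with mean (4+k)/(4+2+k).
Set (4+k)/(6+k) > 0.81 and solve: k > (0.81·6 − 4)/(1 − 0.81) = 4.526.
The smallest integer exceeding 4.526 is 5.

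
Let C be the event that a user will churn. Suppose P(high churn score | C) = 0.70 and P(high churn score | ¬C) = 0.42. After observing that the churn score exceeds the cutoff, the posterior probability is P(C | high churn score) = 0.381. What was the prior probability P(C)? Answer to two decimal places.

Bayes' rule in odds form gives O(C|E) = O(C)·[P(E|C)/P(E|¬C)], hence O(C) = O(C|E)/LR.
Posterior odds = 0.381/(1−0.381) = 0.6155. LR = 0.70/0.42 = 1.6667.
Prior odds = 0.6155/1.6667 = 0.3693, so P(C) = 0.3693/(1+0.3693) ≈ 0.27.

P(C) = 0.27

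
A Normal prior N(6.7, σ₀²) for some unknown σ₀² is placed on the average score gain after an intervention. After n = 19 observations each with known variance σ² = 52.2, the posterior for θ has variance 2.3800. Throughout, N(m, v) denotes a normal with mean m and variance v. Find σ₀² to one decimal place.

σ₀² = 17.8

For the Normal–Normal model with known σ², precisions add: τ_n = τ₀ + n/σ².
So 1/σ₀² = 1/2.3800 − 19/52.2 = 0.420168 − 0.363985 = 0.056183.
Hence σ₀² = 1/0.056183 ≈ 17.8.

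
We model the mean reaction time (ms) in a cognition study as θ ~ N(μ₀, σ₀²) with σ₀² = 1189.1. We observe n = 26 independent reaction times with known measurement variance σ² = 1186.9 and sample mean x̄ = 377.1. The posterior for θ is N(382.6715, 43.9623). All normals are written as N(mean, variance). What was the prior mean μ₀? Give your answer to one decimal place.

μ₀ = 527.8

With known observation variance, the Normal–Normal posterior has precision τ_n = τ₀ + n/σ² and mean μ_n = (τ₀μ₀ + (n/σ²)x̄)/τ_n.
Here τ₀ = 1/1189.1 = 0.000841 and τ_data = 26/1186.9 = 0.021906, so τ_n = 0.022747.
Rearranging for μ₀: μ₀ = (μ_n·τ_n − τ_data·x̄)/τ₀ = (382.6715·0.022747 − 0.021906·377.1) / 0.000841 = 0.443876/0.000841 ≈ 527.8.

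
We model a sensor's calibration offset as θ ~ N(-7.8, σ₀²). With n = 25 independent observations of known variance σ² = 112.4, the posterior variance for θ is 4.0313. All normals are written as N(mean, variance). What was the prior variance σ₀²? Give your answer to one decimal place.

σ₀² = 39.0

For the Normal–Normal model with known σ², precisions add: τ_n = τ₀ + n/σ².
So 1/σ₀² = 1/4.0313 − 25/112.4 = 0.248059 − 0.222420 = 0.025639.
Hence σ₀² = 1/0.025639 ≈ 39.0.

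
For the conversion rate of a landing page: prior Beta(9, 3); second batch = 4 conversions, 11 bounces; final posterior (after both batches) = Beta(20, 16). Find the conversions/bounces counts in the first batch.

Sequential conjugate updates are equivalent to a single update on the pooled data, so total successes = posterior α − prior α and total failures = posterior β − prior β.
Total across both batches: 20−9=11 conversions, 16−3=13 bounces.
Subtract the second batch: 11−4=7 conversions and 13−11=2 bounces.

7 conversions and 2 bounces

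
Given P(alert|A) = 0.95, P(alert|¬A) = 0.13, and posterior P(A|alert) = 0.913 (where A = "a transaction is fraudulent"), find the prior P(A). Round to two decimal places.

P(A) = 0.59

In odds form, posterior odds = prior odds × likelihood ratio, so prior odds = posterior odds ÷ LR.
Posterior odds = 0.913/(1−0.913) = 10.4943. LR = 0.95/0.13 = 7.3077.
Prior odds = 10.4943/7.3077 = 1.4361, so P(A) = 1.4361/(1+1.4361) ≈ 0.59.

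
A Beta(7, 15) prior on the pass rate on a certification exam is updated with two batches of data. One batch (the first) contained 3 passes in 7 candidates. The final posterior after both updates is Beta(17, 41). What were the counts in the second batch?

7 passes and 22 failures

Sequential conjugate updates are equivalent to a single update on the pooled data, so total successes = posterior α − prior α and total failures = posterior β − prior β.
Total across both batches: 17−7=10 passes, 41−15=26 failures.
Subtract the first batch: 10−3=7 passes and 26−4=22 failures.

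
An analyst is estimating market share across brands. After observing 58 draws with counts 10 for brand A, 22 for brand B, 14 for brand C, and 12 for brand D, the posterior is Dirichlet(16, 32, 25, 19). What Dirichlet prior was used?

For a Dirichlet(α) prior with multinomial counts c, the posterior is Dirichlet(α + c) componentwise.
Subtract each count from the matching posterior parameter: 16−10=6, 32−22=10, 25−14=11, 19−12=7.

Dirichlet(6, 10, 11, 7)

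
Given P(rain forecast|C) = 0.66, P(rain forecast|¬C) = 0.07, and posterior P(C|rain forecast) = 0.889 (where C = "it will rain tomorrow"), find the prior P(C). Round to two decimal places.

In odds form, posterior odds = prior odds × likelihood ratio, so prior odds = posterior odds ÷ LR.
Posterior odds = 0.889/(1−0.889) = 8.0090. LR = 0.66/0.07 = 9.4286.
Prior odds = 8.0090/9.4286 = 0.8494, so P(C) = 0.8494/(1+0.8494) ≈ 0.46.

P(C) = 0.46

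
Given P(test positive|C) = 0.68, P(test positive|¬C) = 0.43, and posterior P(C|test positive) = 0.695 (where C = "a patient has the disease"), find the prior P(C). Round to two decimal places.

Bayes' rule in odds form gives O(C|E) = O(C)·[P(E|C)/P(E|¬C)], hence O(C) = O(C|E)/LR.
Posterior odds = 0.695/(1−0.695) = 2.2787. LR = 0.68/0.43 = 1.5814.
Prior odds = 2.2787/1.5814 = 1.4409, so P(C) = 1.4409/(1+1.4409) ≈ 0.59.

P(C) = 0.59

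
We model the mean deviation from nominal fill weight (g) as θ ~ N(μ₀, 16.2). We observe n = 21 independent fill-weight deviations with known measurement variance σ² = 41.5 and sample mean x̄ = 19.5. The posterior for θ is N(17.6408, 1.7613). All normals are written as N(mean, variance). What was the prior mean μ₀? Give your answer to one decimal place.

The posterior mean is a precision-weighted average: μ_n = (τ₀μ₀ + τ_data·x̄)/(τ₀+τ_data), with τ₀=1/σ₀² and τ_data=n/σ².
Here τ₀ = 1/16.2 = 0.061728 and τ_data = 21/41.5 = 0.506024, so τ_n = 0.567752.
Rearranging for μ₀: μ₀ = (μ_n·τ_n − τ_data·x̄)/τ₀ = (17.6408·0.567752 − 0.506024·19.5) / 0.061728 = 0.148131/0.061728 ≈ 2.4.

μ₀ = 2.4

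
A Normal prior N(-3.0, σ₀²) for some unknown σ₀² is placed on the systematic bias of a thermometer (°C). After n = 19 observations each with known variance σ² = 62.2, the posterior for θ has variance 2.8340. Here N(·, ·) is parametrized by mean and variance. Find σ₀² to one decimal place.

σ₀² = 21.1

Posterior precision equals prior precision plus data precision: 1/σ_n² = 1/σ₀² + n/σ².
So 1/σ₀² = 1/2.8340 − 19/62.2 = 0.352858 − 0.305466 = 0.047392.
Hence σ₀² = 1/0.047392 ≈ 21.1.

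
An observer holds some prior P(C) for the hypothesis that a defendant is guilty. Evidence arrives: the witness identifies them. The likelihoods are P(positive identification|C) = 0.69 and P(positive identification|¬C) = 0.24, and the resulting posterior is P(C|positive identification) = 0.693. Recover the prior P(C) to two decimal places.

In odds form, posterior odds = prior odds × likelihood ratio, so prior odds = posterior odds ÷ LR.
Posterior odds = 0.693/(1−0.693) = 2.2573. LR = 0.69/0.24 = 2.8750.
Prior odds = 2.2573/2.8750 = 0.7851, so P(C) = 0.7851/(1+0.7851) ≈ 0.44.

P(C) = 0.44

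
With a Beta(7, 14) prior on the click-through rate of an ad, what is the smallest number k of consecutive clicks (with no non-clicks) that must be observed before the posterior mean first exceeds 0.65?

After k clicks and 0 non-clicks the posterior is Beta(7+k, 14), with mean (7+k)/(7+14+k).
Set (7+k)/(21+k) > 0.65 and solve: k > (0.65·21 − 7)/(1 − 0.65) = 19.000.
The smallest integer exceeding 19.000 is 20.

k = 20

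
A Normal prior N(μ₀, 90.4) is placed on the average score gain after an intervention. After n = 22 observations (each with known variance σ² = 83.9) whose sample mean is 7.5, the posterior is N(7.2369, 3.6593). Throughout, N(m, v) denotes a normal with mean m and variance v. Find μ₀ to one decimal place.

With known observation variance, the Normal–Normal posterior has precision τ_n = τ₀ + n/σ² and mean μ_n = (τ₀μ₀ + (n/σ²)x̄)/τ_n.
Here τ₀ = 1/90.4 = 0.011062 and τ_data = 22/83.9 = 0.262217, so τ_n = 0.273279.
Rearranging for μ₀: μ₀ = (μ_n·τ_n − τ_data·x̄)/τ₀ = (7.2369·0.273279 − 0.262217·7.5) / 0.011062 = 0.011065/0.011062 ≈ 1.0.

μ₀ = 1.0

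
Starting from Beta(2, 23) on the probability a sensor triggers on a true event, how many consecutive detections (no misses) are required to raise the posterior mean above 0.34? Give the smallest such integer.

k = 10

After k detections and 0 misses the posterior is Beta(2+k, 23), with mean (2+k)/(2+23+k).
Set (2+k)/(25+k) > 0.34 and solve: k > (0.34·25 − 2)/(1 − 0.34) = 9.848.
The smallest integer exceeding 9.848 is 10, and checking k=10: (12)/(35) = 0.3429 > 0.34.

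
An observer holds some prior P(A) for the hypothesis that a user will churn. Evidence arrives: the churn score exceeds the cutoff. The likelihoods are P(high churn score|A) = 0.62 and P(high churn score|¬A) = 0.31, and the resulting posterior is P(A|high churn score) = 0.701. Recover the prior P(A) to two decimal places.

Bayes' rule in odds form gives O(A|E) = O(A)·[P(E|A)/P(E|¬A)], hence O(A) = O(A|E)/LR.
Posterior odds = 0.701/(1−0.701) = 2.3445. LR = 0.62/0.31 = 2.0000.
Prior odds = 2.3445/2.0000 = 1.1723, so P(A) = 1.1723/(1+1.1723) ≈ 0.54.

P(A) = 0.54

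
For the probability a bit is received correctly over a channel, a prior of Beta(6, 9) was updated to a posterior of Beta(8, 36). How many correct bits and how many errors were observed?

2 correct bits and 27 errors

Beta is conjugate to the binomial likelihood: posterior = Beta(a+s, b+f).
So s = 8 − 6 = 2 and f = 36 − 9 = 27.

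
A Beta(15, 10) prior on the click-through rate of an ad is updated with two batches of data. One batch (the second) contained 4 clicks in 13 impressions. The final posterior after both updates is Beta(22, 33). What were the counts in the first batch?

Sequential conjugate updates are equivalent to a single update on the pooled data, so total successes = posterior α − prior α and total failures = posterior β − prior β.
Total across both batches: 22−15=7 clicks, 33−10=23 non-clicks.
Subtract the second batch: 7−4=3 clicks and 23−9=14 non-clicks.

3 clicks and 14 non-clicks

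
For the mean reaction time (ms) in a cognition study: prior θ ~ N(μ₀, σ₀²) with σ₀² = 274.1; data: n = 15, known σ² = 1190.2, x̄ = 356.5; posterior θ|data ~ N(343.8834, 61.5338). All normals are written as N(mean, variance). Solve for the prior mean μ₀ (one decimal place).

With known observation variance, the Normal–Normal posterior has precision τ_n = τ₀ + n/σ² and mean μ_n = (τ₀μ₀ + (n/σ²)x̄)/τ_n.
Here τ₀ = 1/274.1 = 0.003648 and τ_data = 15/1190.2 = 0.012603, so τ_n = 0.016251.
Rearranging for μ₀: μ₀ = (μ_n·τ_n − τ_data·x̄)/τ₀ = (343.8834·0.016251 − 0.012603·356.5) / 0.003648 = 1.095480/0.003648 ≈ 300.3.

μ₀ = 300.3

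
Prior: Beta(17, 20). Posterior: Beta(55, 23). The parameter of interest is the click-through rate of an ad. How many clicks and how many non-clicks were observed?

A Beta(α, β) prior with s successes and f failures in binomial data gives a Beta(α+s, β+f) posterior.
So s = 55 − 17 = 38 and f = 23 − 20 = 3.

38 clicks and 3 non-clicks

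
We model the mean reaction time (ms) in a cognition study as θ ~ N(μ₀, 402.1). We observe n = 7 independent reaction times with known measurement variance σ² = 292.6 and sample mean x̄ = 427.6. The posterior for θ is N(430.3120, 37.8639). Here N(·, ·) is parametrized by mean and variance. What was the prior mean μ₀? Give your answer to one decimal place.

μ₀ = 456.4

With known observation variance, the Normal–Normal posterior has precision τ_n = τ₀ + n/σ² and mean μ_n = (τ₀μ₀ + (n/σ²)x̄)/τ_n.
Here τ₀ = 1/402.1 = 0.002487 and τ_data = 7/292.6 = 0.023923, so τ_n = 0.026410.
Rearranging for μ₀: μ₀ = (μ_n·τ_n − τ_data·x̄)/τ₀ = (430.3120·0.026410 − 0.023923·427.6) / 0.002487 = 1.135065/0.002487 ≈ 456.4.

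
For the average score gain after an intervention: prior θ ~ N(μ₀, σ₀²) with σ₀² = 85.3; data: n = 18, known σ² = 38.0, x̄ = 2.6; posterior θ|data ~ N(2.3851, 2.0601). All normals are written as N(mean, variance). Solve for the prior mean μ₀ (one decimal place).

With known observation variance, the Normal–Normal posterior has precision τ_n = τ₀ + n/σ² and mean μ_n = (τ₀μ₀ + (n/σ²)x̄)/τ_n.
Here τ₀ = 1/85.3 = 0.011723 and τ_data = 18/38.0 = 0.473684, so τ_n = 0.485407.
Rearranging for μ₀: μ₀ = (μ_n·τ_n − τ_data·x̄)/τ₀ = (2.3851·0.485407 − 0.473684·2.6) / 0.011723 = -0.073834/0.011723 ≈ -6.3.

μ₀ = -6.3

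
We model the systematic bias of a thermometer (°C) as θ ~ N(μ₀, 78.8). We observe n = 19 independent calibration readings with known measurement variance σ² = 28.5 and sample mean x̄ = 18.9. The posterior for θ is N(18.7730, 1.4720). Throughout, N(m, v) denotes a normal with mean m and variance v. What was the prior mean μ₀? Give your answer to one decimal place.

μ₀ = 12.1

With known observation variance, the Normal–Normal posterior has precision τ_n = τ₀ + n/σ² and mean μ_n = (τ₀μ₀ + (n/σ²)x̄)/τ_n.
Here τ₀ = 1/78.8 = 0.012690 and τ_data = 19/28.5 = 0.666667, so τ_n = 0.679357.
Rearranging for μ₀: μ₀ = (μ_n·τ_n − τ_data·x̄)/τ₀ = (18.7730·0.679357 − 0.666667·18.9) / 0.012690 = 0.153563/0.012690 ≈ 12.1.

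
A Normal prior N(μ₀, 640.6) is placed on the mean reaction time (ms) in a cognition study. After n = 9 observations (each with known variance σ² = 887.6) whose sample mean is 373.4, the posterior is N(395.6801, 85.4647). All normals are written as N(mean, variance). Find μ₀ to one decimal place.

μ₀ = 540.4

The posterior mean is a precision-weighted average: μ_n = (τ₀μ₀ + τ_data·x̄)/(τ₀+τ_data), with τ₀=1/σ₀² and τ_data=n/σ².
Here τ₀ = 1/640.6 = 0.001561 and τ_data = 9/887.6 = 0.010140, so τ_n = 0.011701.
Rearranging for μ₀: μ₀ = (μ_n·τ_n − τ_data·x̄)/τ₀ = (395.6801·0.011701 − 0.010140·373.4) / 0.001561 = 0.843577/0.001561 ≈ 540.4.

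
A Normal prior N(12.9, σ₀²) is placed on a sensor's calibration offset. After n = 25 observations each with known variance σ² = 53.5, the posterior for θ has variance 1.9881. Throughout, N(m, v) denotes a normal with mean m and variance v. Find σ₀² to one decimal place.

Posterior precision equals prior precision plus data precision: 1/σ_n² = 1/σ₀² + n/σ².
So 1/σ₀² = 1/1.9881 − 25/53.5 = 0.502993 − 0.467290 = 0.035703.
Hence σ₀² = 1/0.035703 ≈ 28.0.

σ₀² = 28.0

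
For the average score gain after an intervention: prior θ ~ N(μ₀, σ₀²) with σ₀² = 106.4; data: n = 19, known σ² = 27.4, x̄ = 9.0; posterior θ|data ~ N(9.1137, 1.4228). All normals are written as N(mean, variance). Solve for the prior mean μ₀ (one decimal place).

μ₀ = 17.5

The posterior mean is a precision-weighted average: μ_n = (τ₀μ₀ + τ_data·x̄)/(τ₀+τ_data), with τ₀=1/σ₀² and τ_data=n/σ².
Here τ₀ = 1/106.4 = 0.009398 and τ_data = 19/27.4 = 0.693431, so τ_n = 0.702829.
Rearranging for μ₀: μ₀ = (μ_n·τ_n − τ_data·x̄)/τ₀ = (9.1137·0.702829 − 0.693431·9.0) / 0.009398 = 0.164494/0.009398 ≈ 17.5.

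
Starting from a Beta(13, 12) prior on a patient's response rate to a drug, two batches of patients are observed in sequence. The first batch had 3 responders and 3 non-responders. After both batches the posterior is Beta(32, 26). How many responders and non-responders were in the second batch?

Because Beta–binomial updating is additive in the counts, the combined data contributed (α_post−α_prior, β_post−β_prior) successes and failures.
Total across both batches: 32−13=19 responders, 26−12=14 non-responders.
Subtract the first batch: 19−3=16 responders and 14−3=11 non-responders.

16 responders and 11 non-responders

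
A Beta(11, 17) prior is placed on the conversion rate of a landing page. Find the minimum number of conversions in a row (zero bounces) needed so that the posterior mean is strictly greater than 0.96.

k = 398

After k conversions and 0 bounces the posterior is Beta(11+k, 17), with mean (11+k)/(11+17+k).
Set (11+k)/(28+k) > 0.96 and solve: k > (0.96·28 − 11)/(1 − 0.96) = 397.000.
The smallest integer exceeding 397.000 is 398, and checking k=398: (409)/(426) = 0.9601 > 0.96.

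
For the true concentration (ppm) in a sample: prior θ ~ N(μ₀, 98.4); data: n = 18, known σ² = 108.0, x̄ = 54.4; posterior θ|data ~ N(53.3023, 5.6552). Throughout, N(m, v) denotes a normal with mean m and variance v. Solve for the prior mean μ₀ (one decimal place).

μ₀ = 35.3

With known observation variance, the Normal–Normal posterior has precision τ_n = τ₀ + n/σ² and mean μ_n = (τ₀μ₀ + (n/σ²)x̄)/τ_n.
Here τ₀ = 1/98.4 = 0.010163 and τ_data = 18/108.0 = 0.166667, so τ_n = 0.176830.
Rearranging for μ₀: μ₀ = (μ_n·τ_n − τ_data·x̄)/τ₀ = (53.3023·0.176830 − 0.166667·54.4) / 0.010163 = 0.358761/0.010163 ≈ 35.3.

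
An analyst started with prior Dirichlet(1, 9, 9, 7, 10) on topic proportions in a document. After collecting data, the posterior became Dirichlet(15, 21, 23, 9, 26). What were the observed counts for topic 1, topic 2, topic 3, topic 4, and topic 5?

counts (14, 12, 14, 2, 16)

For a Dirichlet(α) prior with multinomial counts c, the posterior is Dirichlet(α + c) componentwise.
Counts are posterior − prior componentwise: 15−1=14, 21−9=12, 23−9=14, 9−7=2, 26−10=16.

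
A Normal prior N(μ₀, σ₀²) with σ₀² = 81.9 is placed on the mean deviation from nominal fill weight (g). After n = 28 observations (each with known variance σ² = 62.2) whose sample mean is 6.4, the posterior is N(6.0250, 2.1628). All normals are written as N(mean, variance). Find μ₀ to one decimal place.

μ₀ = -7.8

The posterior mean is a precision-weighted average: μ_n = (τ₀μ₀ + τ_data·x̄)/(τ₀+τ_data), with τ₀=1/σ₀² and τ_data=n/σ².
Here τ₀ = 1/81.9 = 0.012210 and τ_data = 28/62.2 = 0.450161, so τ_n = 0.462371.
Rearranging for μ₀: μ₀ = (μ_n·τ_n − τ_data·x̄)/τ₀ = (6.0250·0.462371 − 0.450161·6.4) / 0.012210 = -0.095245/0.012210 ≈ -7.8.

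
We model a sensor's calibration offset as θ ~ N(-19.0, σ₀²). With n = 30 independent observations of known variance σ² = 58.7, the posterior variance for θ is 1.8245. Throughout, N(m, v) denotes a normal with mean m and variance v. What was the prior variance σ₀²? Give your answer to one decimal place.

Posterior precision equals prior precision plus data precision: 1/σ_n² = 1/σ₀² + n/σ².
So 1/σ₀² = 1/1.8245 − 30/58.7 = 0.548095 − 0.511073 = 0.037022.
Hence σ₀² = 1/0.037022 ≈ 27.0.

σ₀² = 27.0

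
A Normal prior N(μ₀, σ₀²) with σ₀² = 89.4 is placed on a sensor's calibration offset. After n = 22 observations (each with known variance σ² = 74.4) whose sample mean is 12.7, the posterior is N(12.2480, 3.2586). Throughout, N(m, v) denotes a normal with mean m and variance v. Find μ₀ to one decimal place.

μ₀ = 0.3

The posterior mean is a precision-weighted average: μ_n = (τ₀μ₀ + τ_data·x̄)/(τ₀+τ_data), with τ₀=1/σ₀² and τ_data=n/σ².
Here τ₀ = 1/89.4 = 0.011186 and τ_data = 22/74.4 = 0.295699, so τ_n = 0.306885.
Rearranging for μ₀: μ₀ = (μ_n·τ_n − τ_data·x̄)/τ₀ = (12.2480·0.306885 − 0.295699·12.7) / 0.011186 = 0.003350/0.011186 ≈ 0.3.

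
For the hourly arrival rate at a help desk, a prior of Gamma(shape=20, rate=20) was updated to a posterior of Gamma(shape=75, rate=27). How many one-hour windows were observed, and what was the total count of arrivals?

Gamma–Poisson conjugacy: posterior shape = α + Σxᵢ, posterior rate = β + n.
Matching: Σxᵢ = 75 − 20 = 55 and n = 27 − 20 = 7.

n = 7 one-hour windows with total 55 arrivals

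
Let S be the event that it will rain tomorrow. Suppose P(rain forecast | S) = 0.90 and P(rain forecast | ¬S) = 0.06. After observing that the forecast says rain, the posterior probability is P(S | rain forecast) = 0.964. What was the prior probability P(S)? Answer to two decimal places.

Bayes' rule in odds form gives O(S|E) = O(S)·[P(E|S)/P(E|¬S)], hence O(S) = O(S|E)/LR.
Posterior odds = 0.964/(1−0.964) = 26.7778. LR = 0.90/0.06 = 15.0000.
Prior odds = 26.7778/15.0000 = 1.7852, so P(S) = 1.7852/(1+1.7852) ≈ 0.64.

P(S) = 0.64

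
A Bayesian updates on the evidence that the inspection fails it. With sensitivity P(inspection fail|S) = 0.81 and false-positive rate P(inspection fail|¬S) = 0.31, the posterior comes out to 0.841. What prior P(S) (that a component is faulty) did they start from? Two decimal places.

P(S) = 0.67

In odds form, posterior odds = prior odds × likelihood ratio, so prior odds = posterior odds ÷ LR.
Posterior odds = 0.841/(1−0.841) = 5.2893. LR = 0.81/0.31 = 2.6129.
Prior odds = 5.2893/2.6129 = 2.0243, so P(S) = 2.0243/(1+2.0243) ≈ 0.67.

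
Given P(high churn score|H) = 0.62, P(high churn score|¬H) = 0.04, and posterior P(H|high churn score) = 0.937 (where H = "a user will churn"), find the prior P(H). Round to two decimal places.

P(H) = 0.49

Bayes' rule in odds form gives O(H|E) = O(H)·[P(E|H)/P(E|¬H)], hence O(H) = O(H|E)/LR.
Posterior odds = 0.937/(1−0.937) = 14.8730. LR = 0.62/0.04 = 15.5000.
Prior odds = 14.8730/15.5000 = 0.9595, so P(H) = 0.9595/(1+0.9595) ≈ 0.49.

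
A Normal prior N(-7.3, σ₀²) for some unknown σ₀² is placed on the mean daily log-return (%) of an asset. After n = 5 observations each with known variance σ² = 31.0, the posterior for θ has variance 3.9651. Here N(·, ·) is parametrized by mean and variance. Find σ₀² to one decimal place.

For the Normal–Normal model with known σ², precisions add: τ_n = τ₀ + n/σ².
So 1/σ₀² = 1/3.9651 − 5/31.0 = 0.252200 − 0.161290 = 0.090910.
Hence σ₀² = 1/0.090910 ≈ 11.0.

σ₀² = 11.0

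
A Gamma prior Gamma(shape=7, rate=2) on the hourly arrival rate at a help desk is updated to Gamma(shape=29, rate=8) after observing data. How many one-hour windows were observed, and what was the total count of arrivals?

Gamma–Poisson conjugacy: posterior shape = α + Σxᵢ, posterior rate = β + n.
Matching: Σxᵢ = 29 − 7 = 22 and n = 8 − 2 = 6.

n = 6 one-hour windows with total 22 arrivals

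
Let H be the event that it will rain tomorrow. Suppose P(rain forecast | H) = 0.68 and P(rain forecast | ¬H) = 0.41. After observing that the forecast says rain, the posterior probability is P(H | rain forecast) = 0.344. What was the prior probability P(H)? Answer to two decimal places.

P(H) = 0.24

In odds form, posterior odds = prior odds × likelihood ratio, so prior odds = posterior odds ÷ LR.
Posterior odds = 0.344/(1−0.344) = 0.5244. LR = 0.68/0.41 = 1.6585.
Prior odds = 0.5244/1.6585 = 0.3162, so P(H) = 0.3162/(1+0.3162) ≈ 0.24.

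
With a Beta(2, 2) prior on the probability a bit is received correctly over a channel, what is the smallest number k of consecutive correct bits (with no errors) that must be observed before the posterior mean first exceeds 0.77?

k = 5

After k correct bits and 0 errors the posterior is Beta(2+k, 2), with mean (2+k)/(2+2+k).
Set (2+k)/(4+k) > 0.77 and solve: k > (0.77·4 − 2)/(1 − 0.77) = 4.696.
The smallest integer exceeding 4.696 is 5.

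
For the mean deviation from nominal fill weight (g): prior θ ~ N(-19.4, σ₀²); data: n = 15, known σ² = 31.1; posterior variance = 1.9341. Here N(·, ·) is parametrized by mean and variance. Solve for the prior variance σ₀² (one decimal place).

For the Normal–Normal model with known σ², precisions add: τ_n = τ₀ + n/σ².
So 1/σ₀² = 1/1.9341 − 15/31.1 = 0.517036 − 0.482315 = 0.034721.
Hence σ₀² = 1/0.034721 ≈ 28.8.

σ₀² = 28.8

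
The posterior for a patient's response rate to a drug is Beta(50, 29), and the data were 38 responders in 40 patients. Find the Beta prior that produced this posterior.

A Beta(a, b) prior with s successes and f failures in binomial data gives a Beta(a+s, b+f) posterior.
Subtract the data counts: 50−38=12, 29−2=27.

Beta(12, 27)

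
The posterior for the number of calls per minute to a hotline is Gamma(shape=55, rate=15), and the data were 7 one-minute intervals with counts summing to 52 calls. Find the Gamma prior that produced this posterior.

Gamma(shape=3, rate=8)

Gamma–Poisson conjugacy: posterior shape = α + Σxᵢ, posterior rate = β + n.
So α = 55 − 52 = 3 and β = 15 − 7 = 8.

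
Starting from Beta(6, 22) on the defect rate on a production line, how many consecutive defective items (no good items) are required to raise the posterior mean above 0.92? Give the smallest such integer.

After k defective items and 0 good items the posterior is Beta(6+k, 22), with mean (6+k)/(6+22+k).
Set (6+k)/(28+k) > 0.92 and solve: k > (0.92·28 − 6)/(1 − 0.92) = 247.000.
The smallest integer exceeding 247.000 is 248.

k = 248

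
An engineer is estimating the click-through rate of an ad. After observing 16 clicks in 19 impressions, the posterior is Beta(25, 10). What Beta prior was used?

Under Beta–binomial conjugacy the posterior parameters are (α+s, β+f).
Subtract the data counts: 25−16=9, 10−3=7.

Beta(9, 7)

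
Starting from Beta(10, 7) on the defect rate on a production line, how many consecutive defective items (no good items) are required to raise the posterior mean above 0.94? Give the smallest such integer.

After k defective items and 0 good items the posterior is Beta(10+k, 7), with mean (10+k)/(10+7+k).
Set (10+k)/(17+k) > 0.94 and solve: k > (0.94·17 − 10)/(1 − 0.94) = 99.667.
The smallest integer exceeding 99.667 is 100, and checking k=100: (110)/(117) = 0.9402 > 0.94.

k = 100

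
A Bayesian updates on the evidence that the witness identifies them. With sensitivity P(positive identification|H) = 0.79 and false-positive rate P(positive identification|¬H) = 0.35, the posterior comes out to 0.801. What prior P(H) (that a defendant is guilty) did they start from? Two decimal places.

Bayes' rule in odds form gives O(H|E) = O(H)·[P(E|H)/P(E|¬H)], hence O(H) = O(H|E)/LR.
Posterior odds = 0.801/(1−0.801) = 4.0251. LR = 0.79/0.35 = 2.2571.
Prior odds = 4.0251/2.2571 = 1.7833, so P(H) = 1.7833/(1+1.7833) ≈ 0.64.

P(H) = 0.64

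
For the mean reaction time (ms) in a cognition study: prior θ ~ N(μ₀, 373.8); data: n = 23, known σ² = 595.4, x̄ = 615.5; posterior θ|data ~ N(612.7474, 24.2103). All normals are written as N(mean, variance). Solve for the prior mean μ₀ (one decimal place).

μ₀ = 573.0

The posterior mean is a precision-weighted average: μ_n = (τ₀μ₀ + τ_data·x̄)/(τ₀+τ_data), with τ₀=1/σ₀² and τ_data=n/σ².
Here τ₀ = 1/373.8 = 0.002675 and τ_data = 23/595.4 = 0.038629, so τ_n = 0.041304.
Rearranging for μ₀: μ₀ = (μ_n·τ_n − τ_data·x̄)/τ₀ = (612.7474·0.041304 − 0.038629·615.5) / 0.002675 = 1.532769/0.002675 ≈ 573.0.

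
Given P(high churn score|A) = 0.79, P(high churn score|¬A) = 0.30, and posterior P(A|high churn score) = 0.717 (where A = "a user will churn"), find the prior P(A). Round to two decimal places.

P(A) = 0.49

In odds form, posterior odds = prior odds × likelihood ratio, so prior odds = posterior odds ÷ LR.
Posterior odds = 0.717/(1−0.717) = 2.5336. LR = 0.79/0.30 = 2.6333.
Prior odds = 2.5336/2.6333 = 0.9621, so P(A) = 0.9621/(1+0.9621) ≈ 0.49.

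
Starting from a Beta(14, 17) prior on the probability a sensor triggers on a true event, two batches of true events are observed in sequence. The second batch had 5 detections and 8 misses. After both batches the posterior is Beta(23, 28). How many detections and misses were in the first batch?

Sequential conjugate updates are equivalent to a single update on the pooled data, so total successes = posterior α − prior α and total failures = posterior β − prior β.
Total across both batches: 23−14=9 detections, 28−17=11 misses.
Subtract the second batch: 9−5=4 detections and 11−8=3 misses.

4 detections and 3 misses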